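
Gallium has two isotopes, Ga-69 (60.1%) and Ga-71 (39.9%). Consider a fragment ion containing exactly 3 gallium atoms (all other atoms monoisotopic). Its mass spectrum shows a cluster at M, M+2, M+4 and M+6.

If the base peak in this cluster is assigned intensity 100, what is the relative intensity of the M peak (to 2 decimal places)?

50.21

Term probabilities: M 0.2171, M+2 0.4324, M+4 0.2870, M+6 0.0635. Base peak = M+2.
P(M+2) = C(3,1) × 0.601^2 × 0.399^1 = 3 × 0.361201 × 0.3990 = 0.432358 (base)
P(M) = C(3,0) × 0.601^3 × 0.399^0 = 1 × 0.2170818 × 1.0000 = 0.217082
Relative intensity = 0.217082 / 0.432358 × 100 = 50.21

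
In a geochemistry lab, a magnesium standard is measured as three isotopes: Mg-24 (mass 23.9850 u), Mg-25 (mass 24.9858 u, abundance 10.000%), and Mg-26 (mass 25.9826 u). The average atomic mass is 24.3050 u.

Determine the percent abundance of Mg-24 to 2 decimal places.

78.99%

The remaining 90.000% is split between Mg-24 (fraction x) and Mg-26 (fraction 0.90000 − x).
Substituting: 23.9850x + 25.9826(0.90000 − x) = 21.80642
(23.9850 − 25.9826)x = -1.57792  ⇒  x = 0.78991, y = 0.11009
Mg-24: 78.99%, Mg-26: 11.01%.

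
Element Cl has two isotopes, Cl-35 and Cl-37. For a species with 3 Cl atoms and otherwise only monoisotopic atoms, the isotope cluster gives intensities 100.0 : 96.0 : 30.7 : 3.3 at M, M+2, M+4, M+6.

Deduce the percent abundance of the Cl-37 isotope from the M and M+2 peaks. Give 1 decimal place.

24.2%

If p is the fraction of Cl that is Cl-35, then I(M+2)/I(M) = [C(3,1)·p^2·(1−p)] / p^3 = 3·(1−p)/p = 96.0/100.0 = 0.9600
(1−p)/p = 0.9600/3 = 0.3200  ⇒  p = 1/(1 + 0.3200) = 0.7576
Cl-35: 75.8%, Cl-37: 24.2%.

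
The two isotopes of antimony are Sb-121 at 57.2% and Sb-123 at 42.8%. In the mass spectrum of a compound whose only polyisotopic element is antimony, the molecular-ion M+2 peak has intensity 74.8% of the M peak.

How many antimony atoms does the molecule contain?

1

The M+2/M ratio from n Sb atoms is n · q/p = n · 0.428/0.572.
n = 0.748 × 0.572/0.428 = 1.00 ≈ 1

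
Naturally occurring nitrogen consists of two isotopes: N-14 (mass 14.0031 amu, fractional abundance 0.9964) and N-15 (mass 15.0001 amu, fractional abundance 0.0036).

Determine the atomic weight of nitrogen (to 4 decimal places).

14.0067 amu

Average mass = Σ (abundance × isotope mass) = 0.9964 × 14.0031 + 0.0036 × 15.0001
= 13.95269 + 0.05400 = 14.00669 amu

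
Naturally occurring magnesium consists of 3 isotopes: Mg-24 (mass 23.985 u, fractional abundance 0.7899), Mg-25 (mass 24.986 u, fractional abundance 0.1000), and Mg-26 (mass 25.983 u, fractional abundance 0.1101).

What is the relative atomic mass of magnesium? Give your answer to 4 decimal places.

Weight each isotope mass by its fractional abundance: 0.7899 × 23.985 + 0.1000 × 24.986 + 0.1101 × 25.983
= 18.94575 + 2.49860 + 2.86073 = 24.30508 u

24.3051 u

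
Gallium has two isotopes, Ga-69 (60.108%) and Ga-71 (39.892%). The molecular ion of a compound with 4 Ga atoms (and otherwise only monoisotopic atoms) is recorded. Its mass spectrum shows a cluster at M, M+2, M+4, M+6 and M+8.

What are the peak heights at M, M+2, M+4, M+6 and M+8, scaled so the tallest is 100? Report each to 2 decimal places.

Each Ga atom is independently Ga-69 (p = 0.60108) or Ga-71 (q = 0.39892); the cluster is the binomial expansion (p + q)^4.
P(M) = 0.60108^4 = 0.130536
P(M+2) = 4 × 0.60108^3 × 0.39892^1 = 0.346531
P(M+4) = 6 × 0.60108^2 × 0.39892^2 = 0.344975
P(M+6) = 4 × 0.60108^1 × 0.39892^3 = 0.152633
P(M+8) = 0.39892^4 = 0.025325
The M+2 peak is largest (0.346531); scaling to 100 gives 37.67 : 100.00 : 99.55 : 44.05 : 7.31.

37.67 : 100.00 : 99.55 : 44.05 : 7.31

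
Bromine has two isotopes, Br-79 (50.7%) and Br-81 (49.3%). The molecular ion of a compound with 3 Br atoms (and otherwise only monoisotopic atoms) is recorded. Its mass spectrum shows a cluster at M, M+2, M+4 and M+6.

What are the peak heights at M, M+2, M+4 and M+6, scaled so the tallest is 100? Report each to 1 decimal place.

Each Br atom is independently Br-79 (p = 0.507) or Br-81 (q = 0.493); the cluster is the binomial expansion (p + q)^3.
P(M) = 0.507^3 = 0.130324
P(M+2) = 3 × 0.507^2 × 0.493^1 = 0.380175
P(M+4) = 3 × 0.507^1 × 0.493^2 = 0.369678
P(M+6) = 0.493^3 = 0.119823
The M+2 peak is largest (0.380175); scaling to 100 gives 34.3 : 100.0 : 97.2 : 31.5.

34.3 : 100.0 : 97.2 : 31.5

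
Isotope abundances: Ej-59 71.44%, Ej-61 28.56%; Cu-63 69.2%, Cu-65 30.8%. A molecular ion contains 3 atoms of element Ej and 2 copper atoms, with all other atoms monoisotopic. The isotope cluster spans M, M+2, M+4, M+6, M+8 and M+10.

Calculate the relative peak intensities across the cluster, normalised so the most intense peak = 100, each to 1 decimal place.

47.9 : 100.0 : 83.5 : 34.9 : 7.3 : 0.6

Element Ej pattern (n=3): 0.36460644 : 0.43728275 : 0.17481517 : 0.02329564
Copper pattern (n=2): 0.478864 : 0.426272 : 0.094864
Convolve the two distributions (both contribute in 2-u steps):
  M: 0.36460644×0.478864 = 0.174597
  M+2: 0.36460644×0.426272 + 0.43728275×0.478864 = 0.364820
  M+4: 0.36460644×0.094864 + 0.43728275×0.426272 + 0.17481517×0.478864 = 0.304702
  M+6: 0.43728275×0.094864 + 0.17481517×0.426272 + 0.02329564×0.478864 = 0.127157
  M+8: 0.17481517×0.094864 + 0.02329564×0.426272 = 0.026514
  M+10: 0.02329564×0.094864 = 0.002210
Scale to base peak (0.364820) = 100: 47.9 : 100.0 : 83.5 : 34.9 : 7.3 : 0.6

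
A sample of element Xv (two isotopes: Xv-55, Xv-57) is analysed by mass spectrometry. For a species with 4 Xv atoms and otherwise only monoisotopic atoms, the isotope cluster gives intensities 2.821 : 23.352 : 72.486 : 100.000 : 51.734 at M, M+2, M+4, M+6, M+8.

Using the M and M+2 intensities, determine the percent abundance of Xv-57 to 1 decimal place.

67.4%

If p is the fraction of Xv that is Xv-55, then I(M+2)/I(M) = [C(4,1)·p^3·(1−p)] / p^4 = 4·(1−p)/p = 23.352/2.821 = 8.2779
(1−p)/p = 8.2779/4 = 2.0695  ⇒  p = 1/(1 + 2.0695) = 0.3258
Xv-55: 32.6%, Xv-57: 67.4%.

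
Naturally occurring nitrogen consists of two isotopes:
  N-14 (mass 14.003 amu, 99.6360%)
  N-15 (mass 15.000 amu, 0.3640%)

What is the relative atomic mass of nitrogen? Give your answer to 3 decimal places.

14.007 amu

The abundance-weighted mean is 0.996360 × 14.003 + 0.003640 × 15.000
= 13.9520 + 0.0546 = 14.0066 amu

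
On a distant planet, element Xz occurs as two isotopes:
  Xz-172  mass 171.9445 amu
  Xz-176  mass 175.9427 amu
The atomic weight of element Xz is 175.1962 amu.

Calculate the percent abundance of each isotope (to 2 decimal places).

With x = fraction of Xz-172 (so Xz-176 is 1 − x):
171.9445·x + 175.9427·(1 − x) = 175.1962
(171.9445 − 175.9427)·x = 175.1962 − 175.9427
x = -0.7465 / -3.9982 = 0.18671 → 18.67% Xz-172, 81.33% Xz-176.

Xz-172: 18.67%, Xz-176: 81.33%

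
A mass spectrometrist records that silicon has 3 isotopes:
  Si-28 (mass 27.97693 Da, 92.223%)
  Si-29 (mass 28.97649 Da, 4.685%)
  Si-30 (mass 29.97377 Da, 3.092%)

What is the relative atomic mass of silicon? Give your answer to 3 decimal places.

28.086 Da

Average mass = Σ (abundance × isotope mass) = 0.92223 × 27.97693 + 0.04685 × 28.97649 + 0.03092 × 29.97377
= 25.801164 + 1.357549 + 0.926789 = 28.085502 Da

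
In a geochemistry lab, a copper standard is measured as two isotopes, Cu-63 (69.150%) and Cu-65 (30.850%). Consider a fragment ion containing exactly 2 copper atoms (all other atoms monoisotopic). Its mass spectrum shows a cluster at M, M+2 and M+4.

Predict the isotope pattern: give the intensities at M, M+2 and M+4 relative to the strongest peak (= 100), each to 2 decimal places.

Expanding (0.69150 + 0.30850)^2:
P(M) = 0.69150^2 = 0.478172
P(M+2) = 2 × 0.69150^1 × 0.30850^1 = 0.426656
P(M+4) = 0.30850^2 = 0.095172
The M peak is largest (0.478172); scaling to 100 gives 100.00 : 89.23 : 19.90.

100.00 : 89.23 : 19.90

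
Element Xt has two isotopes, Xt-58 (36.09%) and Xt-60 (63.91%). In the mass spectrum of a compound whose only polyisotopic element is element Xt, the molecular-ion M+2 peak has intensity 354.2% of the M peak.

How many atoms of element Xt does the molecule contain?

2

For n independent Xt atoms, I(M+2)/I(M) = n · (abundance Xt-60) / (abundance Xt-58) = n · 0.6391/0.3609.
n = 3.542 × 0.3609/0.6391 = 2.00 ≈ 2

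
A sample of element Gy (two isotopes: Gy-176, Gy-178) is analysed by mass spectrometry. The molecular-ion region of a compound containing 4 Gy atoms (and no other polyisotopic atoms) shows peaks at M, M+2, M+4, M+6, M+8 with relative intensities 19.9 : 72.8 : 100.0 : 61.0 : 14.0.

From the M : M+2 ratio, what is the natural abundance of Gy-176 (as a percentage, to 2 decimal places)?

52.23%

Write p for the Gy-176 fraction. I(M+2)/I(M) = [C(4,1)·p^3·(1−p)] / p^4 = 4·(1−p)/p = 72.8/19.9 = 3.6583
(1−p)/p = 3.6583/4 = 0.9146  ⇒  p = 1/(1 + 0.9146) = 0.5223
Gy-176: 52.23%, Gy-178: 47.77%.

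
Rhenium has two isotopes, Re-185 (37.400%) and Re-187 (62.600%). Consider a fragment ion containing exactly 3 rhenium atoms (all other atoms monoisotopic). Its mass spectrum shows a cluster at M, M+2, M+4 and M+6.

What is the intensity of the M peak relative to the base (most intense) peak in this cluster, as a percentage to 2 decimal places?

Term probabilities: M 0.0523, M+2 0.2627, M+4 0.4397, M+6 0.2453. Base peak = M+4.
P(M+4) = C(3,2) × 0.37400^1 × 0.62600^2 = 3 × 0.3740 × 0.391876 = 0.439685 (base)
P(M) = C(3,0) × 0.37400^3 × 0.62600^0 = 1 × 0.05231362 × 1.0000 = 0.052314
Relative intensity = 0.052314 / 0.439685 × 100 = 11.90

11.90%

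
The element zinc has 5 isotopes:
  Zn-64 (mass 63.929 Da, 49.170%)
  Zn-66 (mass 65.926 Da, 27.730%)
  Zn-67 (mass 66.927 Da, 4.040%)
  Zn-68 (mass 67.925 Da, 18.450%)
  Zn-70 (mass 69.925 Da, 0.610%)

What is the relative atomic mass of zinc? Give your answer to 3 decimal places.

Ar = Σ fᵢ·mᵢ = 0.49170 × 63.929 + 0.27730 × 65.926 + 0.04040 × 66.927 + 0.18450 × 67.925 + 0.00610 × 69.925
= 31.4339 + 18.2813 + 2.7039 + 12.5322 + 0.4265 = 65.3778 Da

65.378 Da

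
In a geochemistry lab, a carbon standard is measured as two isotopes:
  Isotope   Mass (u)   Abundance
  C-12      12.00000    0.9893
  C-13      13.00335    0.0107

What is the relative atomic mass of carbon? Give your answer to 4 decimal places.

The abundance-weighted mean is 0.9893 × 12.00000 + 0.0107 × 13.00335
= 11.871600 + 0.139136 = 12.010736 u

12.0107 u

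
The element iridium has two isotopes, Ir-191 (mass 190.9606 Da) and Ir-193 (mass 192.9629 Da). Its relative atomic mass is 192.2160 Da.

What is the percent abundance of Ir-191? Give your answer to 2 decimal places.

37.30%

Let x be the fractional abundance of Ir-191; then Ir-193 has abundance 1 − x.
190.9606·x + 192.9629·(1 − x) = 192.2160
(190.9606 − 192.9629)·x = 192.2160 − 192.9629
x = -0.7469 / -2.0023 = 0.37302 → 37.30% Ir-191, 62.70% Ir-193.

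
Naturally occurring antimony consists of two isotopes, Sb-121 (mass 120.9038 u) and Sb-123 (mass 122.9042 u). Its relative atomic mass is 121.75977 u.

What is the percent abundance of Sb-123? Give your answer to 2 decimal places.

42.79%

With x = fraction of Sb-121 (so Sb-123 is 1 − x):
120.9038·x + 122.9042·(1 − x) = 121.75977
(120.9038 − 122.9042)·x = 121.75977 − 122.9042
x = -1.14443 / -2.0004 = 0.57210 → 57.21% Sb-121, 42.79% Sb-123.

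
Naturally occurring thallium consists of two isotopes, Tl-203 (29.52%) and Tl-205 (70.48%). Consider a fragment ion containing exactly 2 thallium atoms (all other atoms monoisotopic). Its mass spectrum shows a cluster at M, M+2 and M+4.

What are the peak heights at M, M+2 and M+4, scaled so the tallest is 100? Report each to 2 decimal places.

Each Tl atom is independently Tl-203 (p = 0.2952) or Tl-205 (q = 0.7048); the cluster is the binomial expansion (p + q)^2.
P(M) = 0.2952^2 = 0.087143
P(M+2) = 2 × 0.2952^1 × 0.7048^1 = 0.416114
P(M+4) = 0.7048^2 = 0.496743
The M+4 peak is largest (0.496743); scaling to 100 gives 17.54 : 83.77 : 100.00.

17.54 : 83.77 : 100.00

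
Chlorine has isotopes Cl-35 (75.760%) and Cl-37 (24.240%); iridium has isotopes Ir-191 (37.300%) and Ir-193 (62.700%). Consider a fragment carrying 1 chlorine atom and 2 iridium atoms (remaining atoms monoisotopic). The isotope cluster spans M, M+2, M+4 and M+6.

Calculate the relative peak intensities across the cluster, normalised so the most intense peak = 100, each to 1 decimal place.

25.6 : 94.4 : 100.0 : 23.2

Chlorine pattern (n=1): 0.7576 : 0.2424
Iridium pattern (n=2): 0.139129 : 0.467742 : 0.393129
Convolve the two distributions (both contribute in 2-u steps):
  M: 0.7576×0.139129 = 0.105404
  M+2: 0.7576×0.467742 + 0.2424×0.139129 = 0.388086
  M+4: 0.7576×0.393129 + 0.2424×0.467742 = 0.411215
  M+6: 0.2424×0.393129 = 0.095294
Scale to base peak (0.411215) = 100: 25.6 : 94.4 : 100.0 : 23.2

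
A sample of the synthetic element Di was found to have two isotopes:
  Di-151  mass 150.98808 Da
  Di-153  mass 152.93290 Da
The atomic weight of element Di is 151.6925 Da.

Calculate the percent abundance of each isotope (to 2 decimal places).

Di-151: 63.78%, Di-153: 36.22%

Writing the weighted mean with unknown fraction x of Di-151:
150.98808·x + 152.93290·(1 − x) = 151.6925
(150.98808 − 152.93290)·x = 151.6925 − 152.93290
x = -1.24040 / -1.94482 = 0.63780 → 63.78% Di-151, 36.22% Di-153.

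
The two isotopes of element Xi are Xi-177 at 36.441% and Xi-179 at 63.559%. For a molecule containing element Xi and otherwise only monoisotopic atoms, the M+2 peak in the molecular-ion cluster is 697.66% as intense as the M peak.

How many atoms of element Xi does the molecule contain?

4

The M+2/M ratio from n Xi atoms is n · q/p = n · 0.63559/0.36441.
n = 6.9766 × 0.36441/0.63559 = 4.00 ≈ 4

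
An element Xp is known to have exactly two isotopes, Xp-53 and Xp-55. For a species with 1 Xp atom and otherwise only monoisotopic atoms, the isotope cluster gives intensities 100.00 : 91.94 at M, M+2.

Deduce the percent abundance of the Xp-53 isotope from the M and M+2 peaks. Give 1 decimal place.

52.1%

Write p for the Xp-53 fraction. I(M+2)/I(M) = [C(1,1)·p^0·(1−p)] / p^1 = 1·(1−p)/p = 91.94/100.00 = 0.9194
(1−p)/p = 0.9194/1 = 0.9194  ⇒  p = 1/(1 + 0.9194) = 0.5210
Xp-53: 52.1%, Xp-55: 47.9%.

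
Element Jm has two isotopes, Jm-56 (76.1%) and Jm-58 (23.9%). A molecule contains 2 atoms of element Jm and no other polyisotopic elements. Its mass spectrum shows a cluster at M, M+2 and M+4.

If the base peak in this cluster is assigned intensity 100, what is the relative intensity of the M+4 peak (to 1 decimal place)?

Term probabilities: M 0.5791, M+2 0.3638, M+4 0.0571. Base peak = M.
P(M) = C(2,0) × 0.761^2 × 0.239^0 = 1 × 0.579121 × 1.0000 = 0.579121 (base)
P(M+4) = C(2,2) × 0.761^0 × 0.239^2 = 1 × 1.0000 × 0.057121 = 0.057121
Relative intensity = 0.057121 / 0.579121 × 100 = 9.9

9.9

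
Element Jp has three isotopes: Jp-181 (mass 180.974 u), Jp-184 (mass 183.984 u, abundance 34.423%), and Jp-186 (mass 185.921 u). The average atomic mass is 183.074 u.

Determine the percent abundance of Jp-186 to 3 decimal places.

The remaining 65.577% is split between Jp-181 (fraction x) and Jp-186 (fraction 0.65577 − x).
Substituting: 180.974x + 185.921(0.65577 − x) = 119.74118768
(180.974 − 185.921)x = -2.18022649  ⇒  x = 0.44072, y = 0.21505
Jp-181: 44.072%, Jp-186: 21.505%.

21.505%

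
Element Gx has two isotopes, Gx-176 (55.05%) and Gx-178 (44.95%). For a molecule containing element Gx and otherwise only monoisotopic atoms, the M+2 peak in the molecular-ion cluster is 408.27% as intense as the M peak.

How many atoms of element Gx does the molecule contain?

The M+2/M ratio from n Gx atoms is n · q/p = n · 0.4495/0.5505.
n = 4.0827 × 0.5505/0.4495 = 5.00 ≈ 5

5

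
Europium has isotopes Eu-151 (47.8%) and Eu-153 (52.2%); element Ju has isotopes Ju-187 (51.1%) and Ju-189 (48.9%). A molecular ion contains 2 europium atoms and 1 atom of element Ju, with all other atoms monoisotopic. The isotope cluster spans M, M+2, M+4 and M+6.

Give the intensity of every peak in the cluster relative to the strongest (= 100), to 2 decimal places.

30.46 : 95.69 : 100.00 : 34.77

Europium pattern (n=2): 0.228484 : 0.499032 : 0.272484
Element Ju pattern (n=1): 0.5110 : 0.4890
Convolve the two distributions (both contribute in 2-u steps):
  M: 0.228484×0.5110 = 0.116755
  M+2: 0.228484×0.4890 + 0.499032×0.5110 = 0.366734
  M+4: 0.499032×0.4890 + 0.272484×0.5110 = 0.383266
  M+6: 0.272484×0.4890 = 0.133245
Scale to base peak (0.383266) = 100: 30.46 : 95.69 : 100.00 : 34.77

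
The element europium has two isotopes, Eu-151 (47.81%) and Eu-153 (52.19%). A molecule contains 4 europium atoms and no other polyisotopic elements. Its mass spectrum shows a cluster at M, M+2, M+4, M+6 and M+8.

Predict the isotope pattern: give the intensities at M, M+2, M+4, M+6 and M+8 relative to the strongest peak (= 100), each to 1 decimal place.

14.0 : 61.1 : 100.0 : 72.8 : 19.9

The 4 Eu atoms are independent, so intensities follow the terms of (0.4781 + 0.5219)^4.
P(M) = 0.4781^4 = 0.052249
P(M+2) = 4 × 0.4781^3 × 0.5219^1 = 0.228141
P(M+4) = 6 × 0.4781^2 × 0.5219^2 = 0.373563
P(M+6) = 4 × 0.4781^1 × 0.5219^3 = 0.271857
P(M+8) = 0.5219^4 = 0.074191
The M+4 peak is largest (0.373563); scaling to 100 gives 14.0 : 61.1 : 100.0 : 72.8 : 19.9.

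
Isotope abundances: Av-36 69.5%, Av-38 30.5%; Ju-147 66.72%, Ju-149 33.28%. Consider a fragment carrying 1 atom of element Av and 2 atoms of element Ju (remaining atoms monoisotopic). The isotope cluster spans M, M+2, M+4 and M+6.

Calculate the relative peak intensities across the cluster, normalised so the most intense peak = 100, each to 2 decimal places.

69.62 : 100.00 : 47.80 : 7.60

Element Av pattern (n=1): 0.6950 : 0.3050
Element Ju pattern (n=2): 0.44515584 : 0.44408832 : 0.11075584
Convolve the two distributions (both contribute in 2-u steps):
  M: 0.6950×0.44515584 = 0.309383
  M+2: 0.6950×0.44408832 + 0.3050×0.44515584 = 0.444414
  M+4: 0.6950×0.11075584 + 0.3050×0.44408832 = 0.212422
  M+6: 0.3050×0.11075584 = 0.033781
Scale to base peak (0.444414) = 100: 69.62 : 100.00 : 47.80 : 7.60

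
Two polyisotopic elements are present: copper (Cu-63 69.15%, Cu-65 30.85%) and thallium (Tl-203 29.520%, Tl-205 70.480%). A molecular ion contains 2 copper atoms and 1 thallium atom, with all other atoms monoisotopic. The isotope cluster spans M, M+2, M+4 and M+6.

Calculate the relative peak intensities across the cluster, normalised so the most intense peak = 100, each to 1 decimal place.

30.5 : 100.0 : 71.0 : 14.5

Copper pattern (n=2): 0.47817225 : 0.4266555 : 0.09517225
Thallium pattern (n=1): 0.2952 : 0.7048
Convolve the two distributions (both contribute in 2-u steps):
  M: 0.47817225×0.2952 = 0.141156
  M+2: 0.47817225×0.7048 + 0.4266555×0.2952 = 0.462965
  M+4: 0.4266555×0.7048 + 0.09517225×0.2952 = 0.328802
  M+6: 0.09517225×0.7048 = 0.067077
Scale to base peak (0.462965) = 100: 30.5 : 100.0 : 71.0 : 14.5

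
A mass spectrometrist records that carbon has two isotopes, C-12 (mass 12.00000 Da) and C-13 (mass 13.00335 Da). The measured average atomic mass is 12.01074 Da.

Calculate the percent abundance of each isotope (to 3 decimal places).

With x = fraction of C-12 (so C-13 is 1 − x):
12.00000·x + 13.00335·(1 − x) = 12.01074
(12.00000 − 13.00335)·x = 12.01074 − 13.00335
x = -0.99261 / -1.00335 = 0.98930 → 98.930% C-12, 1.070% C-13.

C-12: 98.930%, C-13: 1.070%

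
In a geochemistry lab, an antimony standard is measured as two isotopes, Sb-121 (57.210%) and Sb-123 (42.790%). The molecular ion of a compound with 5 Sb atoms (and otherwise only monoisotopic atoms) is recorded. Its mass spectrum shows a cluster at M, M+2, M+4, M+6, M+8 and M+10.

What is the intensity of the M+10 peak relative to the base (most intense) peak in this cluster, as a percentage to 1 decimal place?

Binomial terms of (0.57210 + 0.42790)^5: M 0.0613, M+2 0.2292, M+4 0.3428, M+6 0.2564, M+8 0.0959, M+10 0.0143 → M+4 is the base peak.
P(M+4) = C(5,2) × 0.57210^3 × 0.42790^2 = 10 × 0.18724742 × 0.18309841 = 0.342847 (base)
P(M+10) = C(5,5) × 0.57210^0 × 0.42790^5 = 1 × 1.0000 × 0.01434536 = 0.014345
Relative intensity = 0.014345 / 0.342847 × 100 = 4.2

4.2%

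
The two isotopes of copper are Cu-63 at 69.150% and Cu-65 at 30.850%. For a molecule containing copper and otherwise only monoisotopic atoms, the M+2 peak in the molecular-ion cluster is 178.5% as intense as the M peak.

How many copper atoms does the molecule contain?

4

The M+2/M ratio from n Cu atoms is n · q/p = n · 0.30850/0.69150.
n = 1.785 × 0.69150/0.30850 = 4.00 ≈ 4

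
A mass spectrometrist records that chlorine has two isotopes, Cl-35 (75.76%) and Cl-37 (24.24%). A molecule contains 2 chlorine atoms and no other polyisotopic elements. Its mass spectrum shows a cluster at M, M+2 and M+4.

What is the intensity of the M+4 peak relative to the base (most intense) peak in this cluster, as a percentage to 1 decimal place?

(0.7576 + 0.2424)^2 gives M 0.5740, M+2 0.3673, M+4 0.0588; the largest is M.
P(M) = C(2,0) × 0.7576^2 × 0.2424^0 = 1 × 0.57395776 × 1.0000 = 0.573958 (base)
P(M+4) = C(2,2) × 0.7576^0 × 0.2424^2 = 1 × 1.0000 × 0.05875776 = 0.058758
Relative intensity = 0.058758 / 0.573958 × 100 = 10.2

10.2%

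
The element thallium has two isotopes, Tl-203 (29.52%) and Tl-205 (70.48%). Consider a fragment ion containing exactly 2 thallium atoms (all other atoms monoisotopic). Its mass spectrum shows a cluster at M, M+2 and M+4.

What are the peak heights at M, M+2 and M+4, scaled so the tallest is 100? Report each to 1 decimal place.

17.5 : 83.8 : 100.0

The 2 Tl atoms are independent, so intensities follow the terms of (0.2952 + 0.7048)^2.
P(M) = 0.2952^2 = 0.087143
P(M+2) = 2 × 0.2952^1 × 0.7048^1 = 0.416114
P(M+4) = 0.7048^2 = 0.496743
The M+4 peak is largest (0.496743); scaling to 100 gives 17.5 : 83.8 : 100.0.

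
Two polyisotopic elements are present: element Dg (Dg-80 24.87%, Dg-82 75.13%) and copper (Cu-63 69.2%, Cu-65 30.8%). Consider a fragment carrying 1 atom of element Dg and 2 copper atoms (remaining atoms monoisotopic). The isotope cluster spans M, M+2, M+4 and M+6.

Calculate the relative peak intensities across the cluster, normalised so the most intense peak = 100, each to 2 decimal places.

Element Dg pattern (n=1): 0.2487 : 0.7513
Copper pattern (n=2): 0.478864 : 0.426272 : 0.094864
Convolve the two distributions (both contribute in 2-u steps):
  M: 0.2487×0.478864 = 0.119093
  M+2: 0.2487×0.426272 + 0.7513×0.478864 = 0.465784
  M+4: 0.2487×0.094864 + 0.7513×0.426272 = 0.343851
  M+6: 0.7513×0.094864 = 0.071271
Scale to base peak (0.465784) = 100: 25.57 : 100.00 : 73.82 : 15.30

25.57 : 100.00 : 73.82 : 15.30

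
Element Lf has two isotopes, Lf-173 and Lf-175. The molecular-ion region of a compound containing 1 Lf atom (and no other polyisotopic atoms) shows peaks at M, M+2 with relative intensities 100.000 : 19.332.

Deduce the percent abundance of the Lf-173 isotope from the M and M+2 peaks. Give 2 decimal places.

83.80%

Write p for the Lf-173 fraction. I(M+2)/I(M) = [C(1,1)·p^0·(1−p)] / p^1 = 1·(1−p)/p = 19.332/100.000 = 0.1933
(1−p)/p = 0.1933/1 = 0.1933  ⇒  p = 1/(1 + 0.1933) = 0.8380
Lf-173: 83.80%, Lf-175: 16.20%.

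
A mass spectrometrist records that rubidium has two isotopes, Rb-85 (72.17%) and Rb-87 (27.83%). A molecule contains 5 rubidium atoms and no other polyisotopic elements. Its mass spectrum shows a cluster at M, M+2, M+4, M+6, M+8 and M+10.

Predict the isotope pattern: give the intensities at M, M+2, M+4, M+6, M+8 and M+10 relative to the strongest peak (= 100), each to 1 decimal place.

Each Rb atom is independently Rb-85 (p = 0.7217) or Rb-87 (q = 0.2783); the cluster is the binomial expansion (p + q)^5.
P(M) = 0.7217^5 = 0.195787
P(M+2) = 5 × 0.7217^4 × 0.2783^1 = 0.377494
P(M+4) = 10 × 0.7217^3 × 0.2783^2 = 0.291136
P(M+6) = 10 × 0.7217^2 × 0.2783^3 = 0.112267
P(M+8) = 5 × 0.7217^1 × 0.2783^4 = 0.021646
P(M+10) = 0.2783^5 = 0.001669
The M+2 peak is largest (0.377494); scaling to 100 gives 51.9 : 100.0 : 77.1 : 29.7 : 5.7 : 0.4.

51.9 : 100.0 : 77.1 : 29.7 : 5.7 : 0.4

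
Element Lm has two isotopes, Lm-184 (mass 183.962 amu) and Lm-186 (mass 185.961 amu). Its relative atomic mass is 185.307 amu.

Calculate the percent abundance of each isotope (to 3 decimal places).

Lm-184: 32.716%, Lm-186: 67.284%

Let x be the fractional abundance of Lm-184; then Lm-186 has abundance 1 − x.
183.962·x + 185.961·(1 − x) = 185.307
(183.962 − 185.961)·x = 185.307 − 185.961
x = -0.654 / -1.999 = 0.32716 → 32.716% Lm-184, 67.284% Lm-186.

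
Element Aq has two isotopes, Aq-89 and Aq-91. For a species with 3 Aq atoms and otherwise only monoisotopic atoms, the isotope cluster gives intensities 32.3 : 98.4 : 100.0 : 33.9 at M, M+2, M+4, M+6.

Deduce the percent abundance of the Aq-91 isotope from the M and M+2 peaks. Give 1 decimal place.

If p is the fraction of Aq that is Aq-89, then I(M+2)/I(M) = [C(3,1)·p^2·(1−p)] / p^3 = 3·(1−p)/p = 98.4/32.3 = 3.0464
(1−p)/p = 3.0464/3 = 1.0155  ⇒  p = 1/(1 + 1.0155) = 0.4962
Aq-89: 49.6%, Aq-91: 50.4%.

50.4%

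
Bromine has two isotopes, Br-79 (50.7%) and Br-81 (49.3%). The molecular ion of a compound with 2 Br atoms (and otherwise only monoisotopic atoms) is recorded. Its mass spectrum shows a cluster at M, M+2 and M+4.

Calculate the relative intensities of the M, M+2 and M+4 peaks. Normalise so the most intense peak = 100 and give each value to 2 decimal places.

51.42 : 100.00 : 48.62

Expanding (0.507 + 0.493)^2:
P(M) = 0.507^2 = 0.257049
P(M+2) = 2 × 0.507^1 × 0.493^1 = 0.499902
P(M+4) = 0.493^2 = 0.243049
The M+2 peak is largest (0.499902); scaling to 100 gives 51.42 : 100.00 : 48.62.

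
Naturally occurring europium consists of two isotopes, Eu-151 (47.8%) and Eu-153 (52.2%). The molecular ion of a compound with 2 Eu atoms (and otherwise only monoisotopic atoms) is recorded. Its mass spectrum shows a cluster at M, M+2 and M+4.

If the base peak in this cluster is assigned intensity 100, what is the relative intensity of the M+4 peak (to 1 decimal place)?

Term probabilities: M 0.2285, M+2 0.4990, M+4 0.2725. Base peak = M+2.
P(M+2) = C(2,1) × 0.478^1 × 0.522^1 = 2 × 0.4780 × 0.5220 = 0.499032 (base)
P(M+4) = C(2,2) × 0.478^0 × 0.522^2 = 1 × 1.0000 × 0.272484 = 0.272484
Relative intensity = 0.272484 / 0.499032 × 100 = 54.6

54.6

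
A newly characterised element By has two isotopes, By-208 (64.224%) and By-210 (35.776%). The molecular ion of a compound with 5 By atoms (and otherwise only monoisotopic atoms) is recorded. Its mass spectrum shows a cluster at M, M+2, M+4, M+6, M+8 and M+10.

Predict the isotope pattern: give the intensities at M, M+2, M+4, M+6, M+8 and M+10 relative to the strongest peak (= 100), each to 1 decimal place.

Expanding (0.64224 + 0.35776)^5:
P(M) = 0.64224^5 = 0.109266
P(M+2) = 5 × 0.64224^4 × 0.35776^1 = 0.304335
P(M+4) = 10 × 0.64224^3 × 0.35776^2 = 0.339059
P(M+6) = 10 × 0.64224^2 × 0.35776^3 = 0.188873
P(M+8) = 5 × 0.64224^1 × 0.35776^4 = 0.052606
P(M+10) = 0.35776^5 = 0.005861
The M+4 peak is largest (0.339059); scaling to 100 gives 32.2 : 89.8 : 100.0 : 55.7 : 15.5 : 1.7.

32.2 : 89.8 : 100.0 : 55.7 : 15.5 : 1.7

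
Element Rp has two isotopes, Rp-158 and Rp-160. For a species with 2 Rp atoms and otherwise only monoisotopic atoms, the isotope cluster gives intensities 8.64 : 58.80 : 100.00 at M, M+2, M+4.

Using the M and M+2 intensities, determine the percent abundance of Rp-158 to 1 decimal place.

22.7%

If p is the fraction of Rp that is Rp-158, then I(M+2)/I(M) = [C(2,1)·p^1·(1−p)] / p^2 = 2·(1−p)/p = 58.80/8.64 = 6.8056
(1−p)/p = 6.8056/2 = 3.4028  ⇒  p = 1/(1 + 3.4028) = 0.2271
Rp-158: 22.7%, Rp-160: 77.3%.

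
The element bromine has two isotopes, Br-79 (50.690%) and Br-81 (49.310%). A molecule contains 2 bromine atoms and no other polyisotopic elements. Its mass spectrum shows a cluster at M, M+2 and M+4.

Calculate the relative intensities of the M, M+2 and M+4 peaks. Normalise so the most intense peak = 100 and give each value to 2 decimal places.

51.40 : 100.00 : 48.64

Each Br atom is independently Br-79 (p = 0.50690) or Br-81 (q = 0.49310); the cluster is the binomial expansion (p + q)^2.
P(M) = 0.50690^2 = 0.256948
P(M+2) = 2 × 0.50690^1 × 0.49310^1 = 0.499905
P(M+4) = 0.49310^2 = 0.243148
The M+2 peak is largest (0.499905); scaling to 100 gives 51.40 : 100.00 : 48.64.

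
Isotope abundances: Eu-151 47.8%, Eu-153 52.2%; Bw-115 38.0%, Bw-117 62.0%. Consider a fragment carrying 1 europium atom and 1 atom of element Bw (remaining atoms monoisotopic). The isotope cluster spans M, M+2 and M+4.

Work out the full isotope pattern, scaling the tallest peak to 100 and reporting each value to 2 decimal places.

Europium pattern (n=1): 0.4780 : 0.5220
Element Bw pattern (n=1): 0.3800 : 0.6200
Convolve the two distributions (both contribute in 2-u steps):
  M: 0.4780×0.3800 = 0.181640
  M+2: 0.4780×0.6200 + 0.5220×0.3800 = 0.494720
  M+4: 0.5220×0.6200 = 0.323640
Scale to base peak (0.494720) = 100: 36.72 : 100.00 : 65.42

36.72 : 100.00 : 65.42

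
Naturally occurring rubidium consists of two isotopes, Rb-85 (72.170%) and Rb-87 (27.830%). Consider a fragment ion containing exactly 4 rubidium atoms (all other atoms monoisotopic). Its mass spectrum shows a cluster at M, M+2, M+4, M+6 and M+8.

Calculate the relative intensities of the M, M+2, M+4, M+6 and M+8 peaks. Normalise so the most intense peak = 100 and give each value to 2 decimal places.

The 4 Rb atoms are independent, so intensities follow the terms of (0.72170 + 0.27830)^4.
P(M) = 0.72170^4 = 0.271286
P(M+2) = 4 × 0.72170^3 × 0.27830^1 = 0.418450
P(M+4) = 6 × 0.72170^2 × 0.27830^2 = 0.242042
P(M+6) = 4 × 0.72170^1 × 0.27830^3 = 0.062224
P(M+8) = 0.27830^4 = 0.005999
The M+2 peak is largest (0.418450); scaling to 100 gives 64.83 : 100.00 : 57.84 : 14.87 : 1.43.

64.83 : 100.00 : 57.84 : 14.87 : 1.43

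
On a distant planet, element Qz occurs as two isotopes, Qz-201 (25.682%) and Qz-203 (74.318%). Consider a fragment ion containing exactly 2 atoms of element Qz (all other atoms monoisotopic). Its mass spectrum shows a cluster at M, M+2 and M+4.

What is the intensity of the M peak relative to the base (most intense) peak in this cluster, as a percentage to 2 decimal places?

Term probabilities: M 0.0660, M+2 0.3817, M+4 0.5523. Base peak = M+4.
P(M+4) = C(2,2) × 0.25682^0 × 0.74318^2 = 1 × 1.0000 × 0.55231651 = 0.552317 (base)
P(M) = C(2,0) × 0.25682^2 × 0.74318^0 = 1 × 0.06595651 × 1.0000 = 0.065957
Relative intensity = 0.065957 / 0.552317 × 100 = 11.94

11.94%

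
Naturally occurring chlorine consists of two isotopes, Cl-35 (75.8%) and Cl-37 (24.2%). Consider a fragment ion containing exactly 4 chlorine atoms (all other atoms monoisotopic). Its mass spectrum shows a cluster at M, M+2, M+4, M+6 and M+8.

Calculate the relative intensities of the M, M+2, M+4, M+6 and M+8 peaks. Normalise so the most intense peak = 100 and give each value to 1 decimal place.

Expanding (0.758 + 0.242)^4:
P(M) = 0.758^4 = 0.330124
P(M+2) = 4 × 0.758^3 × 0.242^1 = 0.421583
P(M+4) = 6 × 0.758^2 × 0.242^2 = 0.201893
P(M+6) = 4 × 0.758^1 × 0.242^3 = 0.042971
P(M+8) = 0.242^4 = 0.003430
The M+2 peak is largest (0.421583); scaling to 100 gives 78.3 : 100.0 : 47.9 : 10.2 : 0.8.

78.3 : 100.0 : 47.9 : 10.2 : 0.8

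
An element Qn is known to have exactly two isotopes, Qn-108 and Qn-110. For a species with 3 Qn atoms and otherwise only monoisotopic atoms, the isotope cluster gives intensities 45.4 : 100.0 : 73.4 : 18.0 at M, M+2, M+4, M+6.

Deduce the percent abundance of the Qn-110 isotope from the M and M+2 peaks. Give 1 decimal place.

42.3%

If p is the fraction of Qn that is Qn-108, then I(M+2)/I(M) = [C(3,1)·p^2·(1−p)] / p^3 = 3·(1−p)/p = 100.0/45.4 = 2.2026
(1−p)/p = 2.2026/3 = 0.7342  ⇒  p = 1/(1 + 0.7342) = 0.5766
Qn-108: 57.7%, Qn-110: 42.3%.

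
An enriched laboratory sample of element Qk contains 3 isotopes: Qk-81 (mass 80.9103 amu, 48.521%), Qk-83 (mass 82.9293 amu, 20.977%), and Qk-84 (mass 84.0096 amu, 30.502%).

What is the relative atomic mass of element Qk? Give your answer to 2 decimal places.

82.28 amu

Average mass = Σ (abundance × isotope mass) = 0.48521 × 80.9103 + 0.20977 × 82.9293 + 0.30502 × 84.0096
= 39.25849 + 17.39608 + 25.62461 = 82.27918 amu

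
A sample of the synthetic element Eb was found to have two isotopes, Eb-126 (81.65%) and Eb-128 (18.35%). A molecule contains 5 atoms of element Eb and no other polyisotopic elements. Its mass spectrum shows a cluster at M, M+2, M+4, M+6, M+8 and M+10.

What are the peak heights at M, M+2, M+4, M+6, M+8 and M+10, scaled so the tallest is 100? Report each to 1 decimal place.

89.0 : 100.0 : 44.9 : 10.1 : 1.1 : 0.1

Each Eb atom is independently Eb-126 (p = 0.8165) or Eb-128 (q = 0.1835); the cluster is the binomial expansion (p + q)^5.
P(M) = 0.8165^5 = 0.362895
P(M+2) = 5 × 0.8165^4 × 0.1835^1 = 0.407785
P(M+4) = 10 × 0.8165^3 × 0.1835^2 = 0.183291
P(M+6) = 10 × 0.8165^2 × 0.1835^3 = 0.041193
P(M+8) = 5 × 0.8165^1 × 0.1835^4 = 0.004629
P(M+10) = 0.1835^5 = 0.000208
The M+2 peak is largest (0.407785); scaling to 100 gives 89.0 : 100.0 : 44.9 : 10.1 : 1.1 : 0.1.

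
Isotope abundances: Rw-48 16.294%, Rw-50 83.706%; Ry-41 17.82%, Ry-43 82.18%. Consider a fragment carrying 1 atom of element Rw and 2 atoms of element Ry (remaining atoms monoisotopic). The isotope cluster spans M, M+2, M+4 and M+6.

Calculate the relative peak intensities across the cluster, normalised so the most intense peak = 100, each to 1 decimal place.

Element Rw pattern (n=1): 0.16294 : 0.83706
Element Ry pattern (n=2): 0.03175524 : 0.29288952 : 0.67535524
Convolve the two distributions (both contribute in 2-u steps):
  M: 0.16294×0.03175524 = 0.005174
  M+2: 0.16294×0.29288952 + 0.83706×0.03175524 = 0.074304
  M+4: 0.16294×0.67535524 + 0.83706×0.29288952 = 0.355208
  M+6: 0.83706×0.67535524 = 0.565313
Scale to base peak (0.565313) = 100: 0.9 : 13.1 : 62.8 : 100.0

0.9 : 13.1 : 62.8 : 100.0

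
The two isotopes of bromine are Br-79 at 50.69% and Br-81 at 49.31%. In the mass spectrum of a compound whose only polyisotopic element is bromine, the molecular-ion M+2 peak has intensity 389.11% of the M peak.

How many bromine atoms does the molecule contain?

4

With n Br atoms, P(M+2)/P(M) = C(n,1)·p^(n−1)q / p^n = n·q/p = n · 0.4931/0.5069.
n = 3.8911 × 0.5069/0.4931 = 4.00 ≈ 4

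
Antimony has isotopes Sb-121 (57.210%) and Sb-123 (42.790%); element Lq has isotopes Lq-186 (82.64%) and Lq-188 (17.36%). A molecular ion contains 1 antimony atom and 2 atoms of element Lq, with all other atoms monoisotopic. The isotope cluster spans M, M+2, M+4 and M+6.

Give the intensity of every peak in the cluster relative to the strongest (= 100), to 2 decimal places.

85.61 : 100.00 : 30.68 : 2.83

Antimony pattern (n=1): 0.5721 : 0.4279
Element Lq pattern (n=2): 0.68293696 : 0.28692608 : 0.03013696
Convolve the two distributions (both contribute in 2-u steps):
  M: 0.5721×0.68293696 = 0.390708
  M+2: 0.5721×0.28692608 + 0.4279×0.68293696 = 0.456379
  M+4: 0.5721×0.03013696 + 0.4279×0.28692608 = 0.140017
  M+6: 0.4279×0.03013696 = 0.012896
Scale to base peak (0.456379) = 100: 85.61 : 100.00 : 30.68 : 2.83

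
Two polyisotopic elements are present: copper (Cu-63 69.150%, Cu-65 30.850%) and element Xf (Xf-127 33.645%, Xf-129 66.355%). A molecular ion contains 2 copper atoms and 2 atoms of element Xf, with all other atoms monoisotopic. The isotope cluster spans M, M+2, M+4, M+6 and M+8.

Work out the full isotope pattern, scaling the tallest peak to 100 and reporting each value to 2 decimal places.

Copper pattern (n=2): 0.47817225 : 0.4266555 : 0.09517225
Element Xf pattern (n=2): 0.1131986 : 0.4465028 : 0.4402986
Convolve the two distributions (both contribute in 2-u steps):
  M: 0.47817225×0.1131986 = 0.054128
  M+2: 0.47817225×0.4465028 + 0.4266555×0.1131986 = 0.261802
  M+4: 0.47817225×0.4402986 + 0.4266555×0.4465028 + 0.09517225×0.1131986 = 0.411815
  M+6: 0.4266555×0.4402986 + 0.09517225×0.4465028 = 0.230350
  M+8: 0.09517225×0.4402986 = 0.041904
Scale to base peak (0.411815) = 100: 13.14 : 63.57 : 100.00 : 55.94 : 10.18

13.14 : 63.57 : 100.00 : 55.94 : 10.18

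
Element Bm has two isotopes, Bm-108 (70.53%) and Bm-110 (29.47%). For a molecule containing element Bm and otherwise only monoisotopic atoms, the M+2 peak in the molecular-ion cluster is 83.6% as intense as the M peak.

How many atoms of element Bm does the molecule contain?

2

With n Bm atoms, P(M+2)/P(M) = C(n,1)·p^(n−1)q / p^n = n·q/p = n · 0.2947/0.7053.
n = 0.836 × 0.7053/0.2947 = 2.00 ≈ 2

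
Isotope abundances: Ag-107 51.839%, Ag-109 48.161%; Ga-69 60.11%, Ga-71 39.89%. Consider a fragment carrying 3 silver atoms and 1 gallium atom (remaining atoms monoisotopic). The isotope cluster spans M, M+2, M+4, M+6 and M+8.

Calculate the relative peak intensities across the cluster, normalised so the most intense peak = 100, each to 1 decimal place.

22.5 : 77.7 : 100.0 : 56.8 : 12.0

Silver pattern (n=3): 0.13930601 : 0.38826655 : 0.36071887 : 0.11170857
Gallium pattern (n=1): 0.6011 : 0.3989
Convolve the two distributions (both contribute in 2-u steps):
  M: 0.13930601×0.6011 = 0.083737
  M+2: 0.13930601×0.3989 + 0.38826655×0.6011 = 0.288956
  M+4: 0.38826655×0.3989 + 0.36071887×0.6011 = 0.371708
  M+6: 0.36071887×0.3989 + 0.11170857×0.6011 = 0.211039
  M+8: 0.11170857×0.3989 = 0.044561
Scale to base peak (0.371708) = 100: 22.5 : 77.7 : 100.0 : 56.8 : 12.0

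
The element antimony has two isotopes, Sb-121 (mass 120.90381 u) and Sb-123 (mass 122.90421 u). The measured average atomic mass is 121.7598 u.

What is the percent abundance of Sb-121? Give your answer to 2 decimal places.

57.21%

Writing the weighted mean with unknown fraction x of Sb-121:
120.90381·x + 122.90421·(1 − x) = 121.7598
(120.90381 − 122.90421)·x = 121.7598 − 122.90421
x = -1.14441 / -2.00040 = 0.57209 → 57.21% Sb-121, 42.79% Sb-123.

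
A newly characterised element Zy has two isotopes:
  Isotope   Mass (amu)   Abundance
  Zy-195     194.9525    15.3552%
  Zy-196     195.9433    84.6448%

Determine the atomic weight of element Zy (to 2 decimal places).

195.79 amu

Weight each isotope mass by its fractional abundance: 0.153552 × 194.9525 + 0.846448 × 195.9433
= 29.93535 + 165.85581 = 195.79116 amu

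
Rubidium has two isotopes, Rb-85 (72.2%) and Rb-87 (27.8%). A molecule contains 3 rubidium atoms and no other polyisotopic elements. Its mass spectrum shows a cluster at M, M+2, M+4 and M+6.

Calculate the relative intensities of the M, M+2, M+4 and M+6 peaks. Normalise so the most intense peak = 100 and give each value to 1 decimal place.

86.6 : 100.0 : 38.5 : 4.9

Expanding (0.722 + 0.278)^3:
P(M) = 0.722^3 = 0.376367
P(M+2) = 3 × 0.722^2 × 0.278^1 = 0.434751
P(M+4) = 3 × 0.722^1 × 0.278^2 = 0.167397
P(M+6) = 0.278^3 = 0.021485
The M+2 peak is largest (0.434751); scaling to 100 gives 86.6 : 100.0 : 38.5 : 4.9.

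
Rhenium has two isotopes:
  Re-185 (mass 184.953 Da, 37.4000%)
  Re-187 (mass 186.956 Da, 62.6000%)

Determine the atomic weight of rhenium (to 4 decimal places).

186.2069 Da

Average mass = Σ (abundance × isotope mass) = 0.374000 × 184.953 + 0.626000 × 186.956
= 69.17242 + 117.03446 = 186.20688 Da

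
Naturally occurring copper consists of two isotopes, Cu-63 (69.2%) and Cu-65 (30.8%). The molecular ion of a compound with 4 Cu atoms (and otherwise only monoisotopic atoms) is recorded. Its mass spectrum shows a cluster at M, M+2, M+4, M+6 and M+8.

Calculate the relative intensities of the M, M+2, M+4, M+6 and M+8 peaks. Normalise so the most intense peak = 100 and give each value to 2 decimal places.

Expanding (0.692 + 0.308)^4:
P(M) = 0.692^4 = 0.229311
P(M+2) = 4 × 0.692^3 × 0.308^1 = 0.408253
P(M+4) = 6 × 0.692^2 × 0.308^2 = 0.272562
P(M+6) = 4 × 0.692^1 × 0.308^3 = 0.080876
P(M+8) = 0.308^4 = 0.008999
The M+2 peak is largest (0.408253); scaling to 100 gives 56.17 : 100.00 : 66.76 : 19.81 : 2.20.

56.17 : 100.00 : 66.76 : 19.81 : 2.20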